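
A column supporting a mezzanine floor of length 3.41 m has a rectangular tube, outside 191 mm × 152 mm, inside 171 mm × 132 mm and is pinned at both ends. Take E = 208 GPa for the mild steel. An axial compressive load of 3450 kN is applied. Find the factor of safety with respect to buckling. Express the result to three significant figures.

Weak-axis I_min = (h_o·b_o³ − h_i·b_i³)/12 with b_o = 152, b_i = 132.0 mm (shorter outer/inner sides).
I_min = (191×152³ − 171.0×132.0³)/12 = 2.312×10^7 mm⁴
I = 2.312×10^7 mm⁴ = 2.312×10^-5 m⁴
Effective length L_e = K·L = 1 × 3.41 = 3.410 m
P_cr = π²EI / L_e² = π² × 208×10⁹ × 2.312×10^-5 / 3.410² = 4.082×10^6 N
Factor of safety n = P_cr / P = 4082.0 / 3450 = 1.18

n ≈ 1.18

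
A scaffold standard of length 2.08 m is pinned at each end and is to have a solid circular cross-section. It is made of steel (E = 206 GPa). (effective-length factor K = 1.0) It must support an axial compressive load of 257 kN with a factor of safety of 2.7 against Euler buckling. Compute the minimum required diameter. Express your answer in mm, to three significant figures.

d ≈ 74.1 mm

Required P_cr = n·P = 2.7 × 257 = 693.9 kN
L_e = K·L = 1 × 2.08 = 2.080 m
Required I = P_cr·L_e²/(π²E) = 6.939×10^5 × 2.080² / (π² × 2.06×10^11) = 1.477×10^-6 m⁴
I_req = 1.477×10^6 mm⁴
Solid circle: I = πd⁴/64  ⇒  d = (64I/π)^(1/4) = (64×1.477×10^6/π)^(1/4) = 74.1 mm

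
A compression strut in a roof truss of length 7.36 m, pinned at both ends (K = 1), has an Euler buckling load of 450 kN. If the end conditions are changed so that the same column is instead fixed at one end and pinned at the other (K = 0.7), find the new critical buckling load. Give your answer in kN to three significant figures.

P_cr ∝ 1/K², so P_cr,new = P_cr,old × (K_old/K_new)² = 450 × (1/0.7)²
= 450 × 2.041 = 918 kN

P_cr ≈ 918 kN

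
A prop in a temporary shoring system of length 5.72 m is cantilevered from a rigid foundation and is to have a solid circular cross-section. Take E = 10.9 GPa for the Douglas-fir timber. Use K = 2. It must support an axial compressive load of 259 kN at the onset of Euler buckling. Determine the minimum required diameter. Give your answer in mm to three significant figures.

L_e = K·L = 2 × 5.72 = 11.44 m
Required I = P_cr·L_e²/(π²E) = 2.590×10^5 × 11.44² / (π² × 1.09×10^10) = 3.151×10^-4 m⁴
I_req = 3.151×10^8 mm⁴
Solid circle: I = πd⁴/64  ⇒  d = (64I/π)^(1/4) = (64×3.151×10^8/π)^(1/4) = 283 mm

d ≈ 283 mm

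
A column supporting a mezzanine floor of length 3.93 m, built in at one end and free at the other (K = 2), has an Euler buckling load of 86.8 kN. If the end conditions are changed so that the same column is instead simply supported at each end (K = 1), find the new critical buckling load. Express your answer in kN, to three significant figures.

P_cr ∝ 1/K², so P_cr,new = P_cr,old × (K_old/K_new)² = 86.8 × (2/1)²
= 86.8 × 4.000 = 347 kN

P_cr ≈ 347 kN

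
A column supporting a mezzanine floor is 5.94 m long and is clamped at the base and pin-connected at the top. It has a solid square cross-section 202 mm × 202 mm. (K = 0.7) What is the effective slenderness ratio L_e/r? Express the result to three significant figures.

λ ≈ 71.3

I = a⁴/12 = 202⁴/12 = 1.387×10^8 mm⁴
A = 4.080×10^4 mm²;  r_min = √(I/A) = √(1.387×10^8/4.080×10^4) = 58.31 mm
L_e = K·L = 0.7 × 5.94 m = 4.158 m = 4158.0 mm
λ = L_e / r_min = 4158.0 / 58.31 = 71.3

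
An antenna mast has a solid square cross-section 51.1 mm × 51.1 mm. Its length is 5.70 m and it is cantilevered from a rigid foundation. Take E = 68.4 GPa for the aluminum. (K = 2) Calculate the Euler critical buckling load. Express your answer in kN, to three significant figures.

P_cr ≈ 2.95 kN

I = a⁴/12 = 51.1⁴/12 = 5.682×10^5 mm⁴
I = 5.682×10^5 mm⁴ = 5.682×10^-7 m⁴
Effective length L_e = K·L = 2 × 5.70 = 11.40 m
P_cr = π²EI / L_e² = π² × 68.4×10⁹ × 5.682×10^-7 / 11.40² = 2.952×10^3 N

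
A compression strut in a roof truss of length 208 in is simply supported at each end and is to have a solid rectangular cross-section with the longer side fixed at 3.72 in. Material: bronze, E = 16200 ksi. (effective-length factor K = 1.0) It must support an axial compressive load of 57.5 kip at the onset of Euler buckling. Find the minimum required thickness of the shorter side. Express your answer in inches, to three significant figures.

b ≈ 3.69 in

L_e = K·L = 1 × 208 = 208.0 in
Required I = P_cr·L_e²/(π²E) = 5.750×10^4 × 208.0² / (π² × 1.62×10^7) = 15.56 in⁴
Rectangle, weak axis: I_min = h·b³/12 with h = 3.72 in fixed  ⇒  b = (12I/h)^(1/3) = 3.69 in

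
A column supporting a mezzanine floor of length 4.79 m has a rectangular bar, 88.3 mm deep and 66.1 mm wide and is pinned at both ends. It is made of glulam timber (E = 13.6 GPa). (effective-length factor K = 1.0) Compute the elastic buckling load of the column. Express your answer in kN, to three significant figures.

P_cr ≈ 12.4 kN

Buckling occurs about the weak axis: I_min = h·b³/12 with b = 66.1 mm (the shorter side).
I_min = 88.3×66.1³/12 = 2.125×10^6 mm⁴
I = 2.125×10^6 mm⁴ = 2.125×10^-6 m⁴
Effective length L_e = K·L = 1 × 4.79 = 4.790 m
P_cr = π²EI / L_e² = π² × 13.6×10⁹ × 2.125×10^-6 / 4.790² = 1.243×10^4 N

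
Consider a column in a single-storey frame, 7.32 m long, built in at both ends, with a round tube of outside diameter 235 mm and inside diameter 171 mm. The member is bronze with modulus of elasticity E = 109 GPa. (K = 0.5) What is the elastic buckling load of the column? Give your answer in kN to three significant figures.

P_cr ≈ 8650 kN

d_o = 235 mm, d_i = 171 mm
I = π(d_o⁴ − d_i⁴)/64 = π(235⁴ − 171.0⁴)/64 = 1.077×10^8 mm⁴
I = 1.077×10^8 mm⁴ = 1.077×10^-4 m⁴
Effective length L_e = K·L = 0.5 × 7.32 = 3.660 m
P_cr = π²EI / L_e² = π² × 109×10⁹ × 1.077×10^-4 / 3.660² = 8.652×10^6 N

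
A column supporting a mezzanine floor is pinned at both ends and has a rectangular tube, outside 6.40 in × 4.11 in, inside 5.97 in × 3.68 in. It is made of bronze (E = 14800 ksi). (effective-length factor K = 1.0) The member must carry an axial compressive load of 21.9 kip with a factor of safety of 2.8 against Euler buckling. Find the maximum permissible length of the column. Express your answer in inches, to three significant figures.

Weak-axis I_min = (h_o·b_o³ − h_i·b_i³)/12 with b_o = 4.11, b_i = 3.680 in (shorter outer/inner sides).
I_min = (6.40×4.11³ − 5.970×3.680³)/12 = 12.23 in⁴
Required critical load P_cr = n·P = 2.8 × 21.9 = 61.32 kip = 6.132×10^4 lb
From P_cr = π²EI/(K·L)²:  L = (1/K)·√(π²EI/P_cr) = (1/1)·√(π²×1.48×10^7×12.23/6.132×10^4)
L = 171 in

L_max ≈ 171 in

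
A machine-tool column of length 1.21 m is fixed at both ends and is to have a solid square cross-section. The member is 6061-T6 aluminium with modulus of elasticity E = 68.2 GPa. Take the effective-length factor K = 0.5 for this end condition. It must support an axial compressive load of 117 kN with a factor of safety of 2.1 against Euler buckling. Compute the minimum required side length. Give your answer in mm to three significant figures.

Required P_cr = n·P = 2.1 × 117 = 245.7 kN
L_e = K·L = 0.5 × 1.21 = 0.6050 m
Required I = P_cr·L_e²/(π²E) = 2.457×10^5 × 0.6050² / (π² × 6.82×10^10) = 1.336×10^-7 m⁴
I_req = 1.336×10^5 mm⁴
Solid square: I = a⁴/12  ⇒  a = (12I)^(1/4) = (12×1.336×10^5)^(1/4) = 35.6 mm

a ≈ 35.6 mm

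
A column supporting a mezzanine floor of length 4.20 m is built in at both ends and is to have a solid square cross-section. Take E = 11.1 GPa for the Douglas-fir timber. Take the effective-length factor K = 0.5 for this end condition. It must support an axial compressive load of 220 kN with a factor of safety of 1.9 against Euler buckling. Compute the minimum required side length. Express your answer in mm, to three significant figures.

Required P_cr = n·P = 1.9 × 220 = 418.0 kN
L_e = K·L = 0.5 × 4.20 = 2.100 m
Required I = P_cr·L_e²/(π²E) = 4.180×10^5 × 2.100² / (π² × 1.11×10^10) = 1.683×10^-5 m⁴
I_req = 1.683×10^7 mm⁴
Solid square: I = a⁴/12  ⇒  a = (12I)^(1/4) = (12×1.683×10^7)^(1/4) = 119 mm

a ≈ 119 mm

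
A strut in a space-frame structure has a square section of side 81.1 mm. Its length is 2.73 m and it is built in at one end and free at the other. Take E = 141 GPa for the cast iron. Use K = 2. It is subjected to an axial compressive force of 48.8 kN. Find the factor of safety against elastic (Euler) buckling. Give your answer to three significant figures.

n ≈ 3.45

I = a⁴/12 = 81.1⁴/12 = 3.605×10^6 mm⁴
I = 3.605×10^6 mm⁴ = 3.605×10^-6 m⁴
Effective length L_e = K·L = 2 × 2.73 = 5.460 m
P_cr = π²EI / L_e² = π² × 141×10⁹ × 3.605×10^-6 / 5.460² = 1.683×10^5 N
Factor of safety n = P_cr / P = 168.28 / 48.8 = 3.45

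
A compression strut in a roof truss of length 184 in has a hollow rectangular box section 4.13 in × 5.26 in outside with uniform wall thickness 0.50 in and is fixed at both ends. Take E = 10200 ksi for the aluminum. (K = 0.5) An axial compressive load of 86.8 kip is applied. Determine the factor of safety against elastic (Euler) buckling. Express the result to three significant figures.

n ≈ 2.74

Inner dimensions: h_i = 5.26 − 2×0.50 = 4.260 in, b_i = 4.13 − 2×0.50 = 3.130 in
Weak-axis I_min = (h_o·b_o³ − h_i·b_i³)/12 with b_o = 4.13, b_i = 3.130 in (shorter outer/inner sides).
I_min = (5.26×4.13³ − 4.260×3.130³)/12 = 19.99 in⁴
Effective length L_e = K·L = 0.5 × 184 = 92.00 in
P_cr = π²EI / L_e² = π² × 10200×10³ × 19.99 / 92.00² = 2.378×10^5 lb
Factor of safety n = P_cr / P = 237.79 / 86.8 = 2.74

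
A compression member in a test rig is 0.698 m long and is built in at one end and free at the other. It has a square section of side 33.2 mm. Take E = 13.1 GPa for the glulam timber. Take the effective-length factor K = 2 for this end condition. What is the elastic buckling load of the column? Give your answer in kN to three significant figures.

I = a⁴/12 = 33.2⁴/12 = 1.012×10^5 mm⁴
I = 1.012×10^5 mm⁴ = 1.012×10^-7 m⁴
Effective length L_e = K·L = 2 × 0.698 = 1.396 m
P_cr = π²EI / L_e² = π² × 13.1×10⁹ × 1.012×10^-7 / 1.396² = 6.717×10^3 N

P_cr ≈ 6.72 kN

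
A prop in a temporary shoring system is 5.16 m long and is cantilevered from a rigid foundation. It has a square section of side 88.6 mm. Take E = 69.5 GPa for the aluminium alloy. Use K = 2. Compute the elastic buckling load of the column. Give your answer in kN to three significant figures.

I = a⁴/12 = 88.6⁴/12 = 5.135×10^6 mm⁴
I = 5.135×10^6 mm⁴ = 5.135×10^-6 m⁴
Effective length L_e = K·L = 2 × 5.16 = 10.32 m
P_cr = π²EI / L_e² = π² × 69.5×10⁹ × 5.135×10^-6 / 10.32² = 3.307×10^4 N

P_cr ≈ 33.1 kN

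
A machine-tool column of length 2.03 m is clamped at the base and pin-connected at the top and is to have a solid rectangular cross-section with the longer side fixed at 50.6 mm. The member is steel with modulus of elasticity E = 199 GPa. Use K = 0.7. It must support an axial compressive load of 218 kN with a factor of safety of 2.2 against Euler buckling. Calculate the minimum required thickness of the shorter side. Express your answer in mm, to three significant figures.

Required P_cr = n·P = 2.2 × 218 = 479.6 kN
L_e = K·L = 0.7 × 2.03 = 1.421 m
Required I = P_cr·L_e²/(π²E) = 4.796×10^5 × 1.421² / (π² × 1.99×10^11) = 4.931×10^-7 m⁴
I_req = 4.931×10^5 mm⁴
Rectangle, weak axis: I_min = h·b³/12 with h = 50.6 mm fixed  ⇒  b = (12I/h)^(1/3) = 48.9 mm

b ≈ 48.9 mm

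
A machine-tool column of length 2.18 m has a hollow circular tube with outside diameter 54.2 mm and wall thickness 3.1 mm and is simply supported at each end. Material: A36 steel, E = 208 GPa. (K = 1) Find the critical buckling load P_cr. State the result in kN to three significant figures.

P_cr ≈ 70.4 kN

Inner diameter d_i = 54.2 − 2×3.1 = 48.00 mm
I = π(d_o⁴ − d_i⁴)/64 = π(54.2⁴ − 48.00⁴)/64 = 1.630×10^5 mm⁴
I = 1.630×10^5 mm⁴ = 1.630×10^-7 m⁴
Effective length L_e = K·L = 1 × 2.18 = 2.180 m
P_cr = π²EI / L_e² = π² × 208×10⁹ × 1.630×10^-7 / 2.180² = 7.043×10^4 N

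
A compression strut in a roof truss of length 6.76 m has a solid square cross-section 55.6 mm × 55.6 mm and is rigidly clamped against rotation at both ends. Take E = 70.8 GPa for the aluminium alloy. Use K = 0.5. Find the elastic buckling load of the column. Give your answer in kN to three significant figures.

I = a⁴/12 = 55.6⁴/12 = 7.964×10^5 mm⁴
I = 7.964×10^5 mm⁴ = 7.964×10^-7 m⁴
Effective length L_e = K·L = 0.5 × 6.76 = 3.380 m
P_cr = π²EI / L_e² = π² × 70.8×10⁹ × 7.964×10^-7 / 3.380² = 4.871×10^4 N

P_cr ≈ 48.7 kN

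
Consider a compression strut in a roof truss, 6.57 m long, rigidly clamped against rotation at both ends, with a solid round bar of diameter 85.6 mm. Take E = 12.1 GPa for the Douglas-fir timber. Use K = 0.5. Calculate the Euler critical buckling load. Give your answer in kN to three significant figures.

P_cr ≈ 29.2 kN

I = πd⁴/64 = π×85.6⁴/64 = 2.636×10^6 mm⁴
I = 2.636×10^6 mm⁴ = 2.636×10^-6 m⁴
Effective length L_e = K·L = 0.5 × 6.57 = 3.285 m
P_cr = π²EI / L_e² = π² × 12.1×10⁹ × 2.636×10^-6 / 3.285² = 2.917×10^4 N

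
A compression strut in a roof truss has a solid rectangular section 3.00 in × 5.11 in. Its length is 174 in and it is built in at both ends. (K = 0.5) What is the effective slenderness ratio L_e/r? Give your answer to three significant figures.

Buckling occurs about the weak axis: I_min = h·b³/12 with b = 3.00 in (the shorter side).
I_min = 5.11×3.00³/12 = 11.50 in⁴
A = 15.33 in²;  r_min = √(I/A) = √(11.50/15.33) = 0.8660 in
L_e = K·L = 0.5 × 174 = 87.00 in
λ = L_e / r_min = 87.000 / 0.8660 = 100

λ ≈ 100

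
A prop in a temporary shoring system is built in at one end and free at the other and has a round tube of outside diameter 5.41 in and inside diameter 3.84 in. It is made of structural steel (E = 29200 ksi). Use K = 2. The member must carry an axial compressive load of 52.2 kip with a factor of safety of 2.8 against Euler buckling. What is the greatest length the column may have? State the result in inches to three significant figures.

d_o = 5.41 in, d_i = 3.84 in
I = π(d_o⁴ − d_i⁴)/64 = π(5.41⁴ − 3.840⁴)/64 = 31.38 in⁴
Required critical load P_cr = n·P = 2.8 × 52.2 = 146.2 kip = 1.462×10^5 lb
From P_cr = π²EI/(K·L)²:  L = (1/K)·√(π²EI/P_cr) = (1/2)·√(π²×2.92×10^7×31.38/1.462×10^5)
L = 124 in

L_max ≈ 124 in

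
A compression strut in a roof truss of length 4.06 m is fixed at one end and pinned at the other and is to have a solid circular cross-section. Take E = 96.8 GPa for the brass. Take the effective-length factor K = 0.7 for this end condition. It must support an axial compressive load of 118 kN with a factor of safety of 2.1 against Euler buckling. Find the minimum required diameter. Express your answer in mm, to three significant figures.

Required P_cr = n·P = 2.1 × 118 = 247.8 kN
L_e = K·L = 0.7 × 4.06 = 2.842 m
Required I = P_cr·L_e²/(π²E) = 2.478×10^5 × 2.842² / (π² × 9.68×10^10) = 2.095×10^-6 m⁴
I_req = 2.095×10^6 mm⁴
Solid circle: I = πd⁴/64  ⇒  d = (64I/π)^(1/4) = (64×2.095×10^6/π)^(1/4) = 80.8 mm

d ≈ 80.8 mm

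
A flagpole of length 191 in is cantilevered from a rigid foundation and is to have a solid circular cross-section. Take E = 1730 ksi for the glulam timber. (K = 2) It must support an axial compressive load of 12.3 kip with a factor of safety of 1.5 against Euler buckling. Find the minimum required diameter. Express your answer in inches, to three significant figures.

d ≈ 7.53 in

Required P_cr = n·P = 1.5 × 12.3 = 18.45 kip
L_e = K·L = 2 × 191 = 382.0 in
Required I = P_cr·L_e²/(π²E) = 1.845×10^4 × 382.0² / (π² × 1.73×10^6) = 157.7 in⁴
Solid circle: I = πd⁴/64  ⇒  d = (64I/π)^(1/4) = (64×157.7/π)^(1/4) = 7.53 in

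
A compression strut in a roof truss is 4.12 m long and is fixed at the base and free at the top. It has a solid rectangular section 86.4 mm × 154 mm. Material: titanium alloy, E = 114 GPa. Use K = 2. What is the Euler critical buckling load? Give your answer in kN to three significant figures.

Buckling occurs about the weak axis: I_min = h·b³/12 with b = 86.4 mm (the shorter side).
I_min = 154×86.4³/12 = 8.277×10^6 mm⁴
I = 8.277×10^6 mm⁴ = 8.277×10^-6 m⁴
Effective length L_e = K·L = 2 × 4.12 = 8.240 m
P_cr = π²EI / L_e² = π² × 114×10⁹ × 8.277×10^-6 / 8.240² = 1.372×10^5 N

P_cr ≈ 137 kN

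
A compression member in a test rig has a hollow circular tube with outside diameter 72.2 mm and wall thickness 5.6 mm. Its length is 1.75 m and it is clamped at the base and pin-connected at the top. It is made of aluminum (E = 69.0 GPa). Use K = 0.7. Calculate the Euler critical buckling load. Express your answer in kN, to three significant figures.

Inner diameter d_i = 72.2 − 2×5.6 = 61.00 mm
I = π(d_o⁴ − d_i⁴)/64 = π(72.2⁴ − 61.00⁴)/64 = 6.542×10^5 mm⁴
I = 6.542×10^5 mm⁴ = 6.542×10^-7 m⁴
Effective length L_e = K·L = 0.7 × 1.75 = 1.225 m
P_cr = π²EI / L_e² = π² × 69.0×10⁹ × 6.542×10^-7 / 1.225² = 2.969×10^5 N

P_cr ≈ 297 kN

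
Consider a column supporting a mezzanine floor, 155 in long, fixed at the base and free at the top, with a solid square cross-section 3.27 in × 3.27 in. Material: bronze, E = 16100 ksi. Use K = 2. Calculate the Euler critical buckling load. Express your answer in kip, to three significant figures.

P_cr ≈ 15.8 kip

I = a⁴/12 = 3.27⁴/12 = 9.528 in⁴
Effective length L_e = K·L = 2 × 155 = 310.0 in
P_cr = π²EI / L_e² = π² × 16100×10³ × 9.528 / 310.0² = 1.575×10^4 lb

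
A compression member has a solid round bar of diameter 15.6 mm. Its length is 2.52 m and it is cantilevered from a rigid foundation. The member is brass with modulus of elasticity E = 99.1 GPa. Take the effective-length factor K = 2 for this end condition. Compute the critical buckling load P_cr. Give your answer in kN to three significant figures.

I = πd⁴/64 = π×15.6⁴/64 = 2.907×10^3 mm⁴
I = 2.907×10^3 mm⁴ = 2.907×10^-9 m⁴
Effective length L_e = K·L = 2 × 2.52 = 5.040 m
P_cr = π²EI / L_e² = π² × 99.1×10⁹ × 2.907×10^-9 / 5.040² = 111.9 N

P_cr ≈ 0.112 kN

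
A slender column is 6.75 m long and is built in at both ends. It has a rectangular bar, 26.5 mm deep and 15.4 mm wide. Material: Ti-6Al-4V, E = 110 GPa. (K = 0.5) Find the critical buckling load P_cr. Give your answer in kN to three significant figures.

P_cr ≈ 0.769 kN

Buckling occurs about the weak axis: I_min = h·b³/12 with b = 15.4 mm (the shorter side).
I_min = 26.5×15.4³/12 = 8.065×10^3 mm⁴
I = 8.065×10^3 mm⁴ = 8.065×10^-9 m⁴
Effective length L_e = K·L = 0.5 × 6.75 = 3.375 m
P_cr = π²EI / L_e² = π² × 110×10⁹ × 8.065×10^-9 / 3.375² = 768.7 N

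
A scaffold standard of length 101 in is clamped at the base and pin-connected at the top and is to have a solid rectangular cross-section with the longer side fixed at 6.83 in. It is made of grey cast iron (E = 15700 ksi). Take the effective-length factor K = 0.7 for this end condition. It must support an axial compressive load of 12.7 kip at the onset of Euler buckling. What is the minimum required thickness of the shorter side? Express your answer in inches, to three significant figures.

b ≈ 0.896 in

L_e = K·L = 0.7 × 101 = 70.70 in
Required I = P_cr·L_e²/(π²E) = 1.270×10^4 × 70.70² / (π² × 1.57×10^7) = 0.4097 in⁴
Rectangle, weak axis: I_min = h·b³/12 with h = 6.83 in fixed  ⇒  b = (12I/h)^(1/3) = 0.896 in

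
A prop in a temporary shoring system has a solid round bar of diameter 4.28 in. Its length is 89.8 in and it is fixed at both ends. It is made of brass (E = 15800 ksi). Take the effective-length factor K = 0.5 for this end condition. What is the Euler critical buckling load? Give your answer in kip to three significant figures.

I = πd⁴/64 = π×4.28⁴/64 = 16.47 in⁴
Effective length L_e = K·L = 0.5 × 89.8 = 44.90 in
P_cr = π²EI / L_e² = π² × 15800×10³ × 16.47 / 44.90² = 1.274×10^6 lb

P_cr ≈ 1270 kip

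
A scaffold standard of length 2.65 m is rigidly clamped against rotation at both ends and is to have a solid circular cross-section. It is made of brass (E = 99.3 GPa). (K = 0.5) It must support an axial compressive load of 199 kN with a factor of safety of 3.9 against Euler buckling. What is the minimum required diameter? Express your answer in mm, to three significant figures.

Required P_cr = n·P = 3.9 × 199 = 776.1 kN
L_e = K·L = 0.5 × 2.65 = 1.325 m
Required I = P_cr·L_e²/(π²E) = 7.761×10^5 × 1.325² / (π² × 9.93×10^10) = 1.390×10^-6 m⁴
I_req = 1.390×10^6 mm⁴
Solid circle: I = πd⁴/64  ⇒  d = (64I/π)^(1/4) = (64×1.390×10^6/π)^(1/4) = 73.0 mm

d ≈ 73.0 mm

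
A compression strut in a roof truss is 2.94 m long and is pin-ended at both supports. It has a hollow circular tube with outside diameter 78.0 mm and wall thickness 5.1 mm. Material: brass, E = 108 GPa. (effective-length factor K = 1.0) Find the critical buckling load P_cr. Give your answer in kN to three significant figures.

P_cr ≈ 96.2 kN

Inner diameter d_i = 78.0 − 2×5.1 = 67.80 mm
I = π(d_o⁴ − d_i⁴)/64 = π(78.0⁴ − 67.80⁴)/64 = 7.797×10^5 mm⁴
I = 7.797×10^5 mm⁴ = 7.797×10^-7 m⁴
Effective length L_e = K·L = 1 × 2.94 = 2.940 m
P_cr = π²EI / L_e² = π² × 108×10⁹ × 7.797×10^-7 / 2.940² = 9.615×10^4 N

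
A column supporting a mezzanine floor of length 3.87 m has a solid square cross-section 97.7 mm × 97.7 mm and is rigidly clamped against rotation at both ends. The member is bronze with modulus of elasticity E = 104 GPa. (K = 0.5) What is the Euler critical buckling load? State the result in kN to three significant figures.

P_cr ≈ 2080 kN

I = a⁴/12 = 97.7⁴/12 = 7.593×10^6 mm⁴
I = 7.593×10^6 mm⁴ = 7.593×10^-6 m⁴
Effective length L_e = K·L = 0.5 × 3.87 = 1.935 m
P_cr = π²EI / L_e² = π² × 104×10⁹ × 7.593×10^-6 / 1.935² = 2.081×10^6 N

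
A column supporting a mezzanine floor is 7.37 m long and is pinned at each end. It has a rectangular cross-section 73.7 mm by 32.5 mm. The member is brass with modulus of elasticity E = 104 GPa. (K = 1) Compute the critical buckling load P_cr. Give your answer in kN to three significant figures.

Buckling occurs about the weak axis: I_min = h·b³/12 with b = 32.5 mm (the shorter side).
I_min = 73.7×32.5³/12 = 2.108×10^5 mm⁴
I = 2.108×10^5 mm⁴ = 2.108×10^-7 m⁴
Effective length L_e = K·L = 1 × 7.37 = 7.370 m
P_cr = π²EI / L_e² = π² × 104×10⁹ × 2.108×10^-7 / 7.370² = 3.984×10^3 N

P_cr ≈ 3.98 kN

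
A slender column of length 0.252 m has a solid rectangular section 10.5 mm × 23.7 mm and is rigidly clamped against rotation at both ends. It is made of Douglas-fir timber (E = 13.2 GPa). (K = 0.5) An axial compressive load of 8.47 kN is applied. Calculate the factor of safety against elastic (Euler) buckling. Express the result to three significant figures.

n ≈ 2.22

Buckling occurs about the weak axis: I_min = h·b³/12 with b = 10.5 mm (the shorter side).
I_min = 23.7×10.5³/12 = 2.286×10^3 mm⁴
I = 2.286×10^3 mm⁴ = 2.286×10^-9 m⁴
Effective length L_e = K·L = 0.5 × 0.252 = 0.1260 m
P_cr = π²EI / L_e² = π² × 13.2×10⁹ × 2.286×10^-9 / 0.1260² = 1.876×10^4 N
Factor of safety n = P_cr / P = 18.762 / 8.47 = 2.22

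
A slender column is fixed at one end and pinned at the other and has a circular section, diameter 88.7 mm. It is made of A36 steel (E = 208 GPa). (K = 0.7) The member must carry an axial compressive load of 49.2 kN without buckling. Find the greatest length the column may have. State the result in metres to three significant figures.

I = πd⁴/64 = π×88.7⁴/64 = 3.039×10^6 mm⁴
I = 3.039×10^-6 m⁴
At the buckling limit P_cr = P = 4.920×10^4 N
From P_cr = π²EI/(K·L)²:  L = (1/K)·√(π²EI/P_cr) = (1/0.7)·√(π²×2.08×10^11×3.039×10^-6/4.920×10^4)
L = 16.1 m

L_max ≈ 16.1 m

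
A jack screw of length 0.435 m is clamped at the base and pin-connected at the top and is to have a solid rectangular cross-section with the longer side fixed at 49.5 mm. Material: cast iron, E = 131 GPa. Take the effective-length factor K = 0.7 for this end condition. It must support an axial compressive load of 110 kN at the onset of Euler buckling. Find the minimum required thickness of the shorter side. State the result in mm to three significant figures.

L_e = K·L = 0.7 × 0.435 = 0.3045 m
Required I = P_cr·L_e²/(π²E) = 1.100×10^5 × 0.3045² / (π² × 1.31×10^11) = 7.889×10^-9 m⁴
I_req = 7.889×10^3 mm⁴
Rectangle, weak axis: I_min = h·b³/12 with h = 49.5 mm fixed  ⇒  b = (12I/h)^(1/3) = 12.4 mm

b ≈ 12.4 mm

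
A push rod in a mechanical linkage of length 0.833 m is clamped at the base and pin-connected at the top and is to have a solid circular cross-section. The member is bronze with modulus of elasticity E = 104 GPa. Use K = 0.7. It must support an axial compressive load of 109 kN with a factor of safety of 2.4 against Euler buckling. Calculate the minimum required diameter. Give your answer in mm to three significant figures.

Required P_cr = n·P = 2.4 × 109 = 261.6 kN
L_e = K·L = 0.7 × 0.833 = 0.5831 m
Required I = P_cr·L_e²/(π²E) = 2.616×10^5 × 0.5831² / (π² × 1.04×10^11) = 8.665×10^-8 m⁴
I_req = 8.665×10^4 mm⁴
Solid circle: I = πd⁴/64  ⇒  d = (64I/π)^(1/4) = (64×8.665×10^4/π)^(1/4) = 36.5 mm

d ≈ 36.5 mm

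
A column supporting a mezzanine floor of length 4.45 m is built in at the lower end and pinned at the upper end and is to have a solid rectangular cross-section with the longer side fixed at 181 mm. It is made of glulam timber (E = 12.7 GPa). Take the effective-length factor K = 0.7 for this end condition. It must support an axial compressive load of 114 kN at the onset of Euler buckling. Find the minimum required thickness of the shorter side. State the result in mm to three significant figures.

L_e = K·L = 0.7 × 4.45 = 3.115 m
Required I = P_cr·L_e²/(π²E) = 1.140×10^5 × 3.115² / (π² × 1.27×10^10) = 8.825×10^-6 m⁴
I_req = 8.825×10^6 mm⁴
Rectangle, weak axis: I_min = h·b³/12 with h = 181 mm fixed  ⇒  b = (12I/h)^(1/3) = 83.6 mm

b ≈ 83.6 mm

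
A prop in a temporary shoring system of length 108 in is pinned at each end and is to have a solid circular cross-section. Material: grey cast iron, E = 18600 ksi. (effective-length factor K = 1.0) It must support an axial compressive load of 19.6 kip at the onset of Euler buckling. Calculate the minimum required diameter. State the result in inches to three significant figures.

L_e = K·L = 1 × 108 = 108.0 in
Required I = P_cr·L_e²/(π²E) = 1.960×10^4 × 108.0² / (π² × 1.86×10^7) = 1.245 in⁴
Solid circle: I = πd⁴/64  ⇒  d = (64I/π)^(1/4) = (64×1.245/π)^(1/4) = 2.24 in

d ≈ 2.24 in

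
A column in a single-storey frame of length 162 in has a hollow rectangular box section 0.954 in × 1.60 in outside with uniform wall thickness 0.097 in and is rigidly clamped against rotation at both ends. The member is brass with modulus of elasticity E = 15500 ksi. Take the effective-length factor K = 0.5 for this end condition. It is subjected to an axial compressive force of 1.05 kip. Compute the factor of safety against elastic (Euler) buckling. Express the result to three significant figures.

Inner dimensions: h_i = 1.60 − 2×0.097 = 1.406 in, b_i = 0.954 − 2×0.097 = 0.7600 in
Weak-axis I_min = (h_o·b_o³ − h_i·b_i³)/12 with b_o = 0.954, b_i = 0.7600 in (shorter outer/inner sides).
I_min = (1.60×0.954³ − 1.406×0.7600³)/12 = 6.433×10^-2 in⁴
Effective length L_e = K·L = 0.5 × 162 = 81.00 in
P_cr = π²EI / L_e² = π² × 15500×10³ × 6.433×10^-2 / 81.00² = 1.500×10^3 lb
Factor of safety n = P_cr / P = 1.5000 / 1.05 = 1.43

n ≈ 1.43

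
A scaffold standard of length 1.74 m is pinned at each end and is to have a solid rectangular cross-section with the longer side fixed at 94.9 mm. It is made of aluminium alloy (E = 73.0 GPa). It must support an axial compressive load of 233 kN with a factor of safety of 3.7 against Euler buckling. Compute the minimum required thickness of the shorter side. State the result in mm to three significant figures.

b ≈ 77.1 mm

Required P_cr = n·P = 3.7 × 233 = 862.1 kN
L_e = K·L = 1 × 1.74 = 1.740 m
Required I = P_cr·L_e²/(π²E) = 8.621×10^5 × 1.740² / (π² × 7.30×10^10) = 3.623×10^-6 m⁴
I_req = 3.623×10^6 mm⁴
Rectangle, weak axis: I_min = h·b³/12 with h = 94.9 mm fixed  ⇒  b = (12I/h)^(1/3) = 77.1 mm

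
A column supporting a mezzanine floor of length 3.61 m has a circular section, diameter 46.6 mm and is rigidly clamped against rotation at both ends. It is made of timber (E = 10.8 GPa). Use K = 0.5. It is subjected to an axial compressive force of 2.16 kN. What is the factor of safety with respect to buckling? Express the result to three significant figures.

n ≈ 3.51

I = πd⁴/64 = π×46.6⁴/64 = 2.315×10^5 mm⁴
I = 2.315×10^5 mm⁴ = 2.315×10^-7 m⁴
Effective length L_e = K·L = 0.5 × 3.61 = 1.805 m
P_cr = π²EI / L_e² = π² × 10.8×10⁹ × 2.315×10^-7 / 1.805² = 7.573×10^3 N
Factor of safety n = P_cr / P = 7.5733 / 2.16 = 3.51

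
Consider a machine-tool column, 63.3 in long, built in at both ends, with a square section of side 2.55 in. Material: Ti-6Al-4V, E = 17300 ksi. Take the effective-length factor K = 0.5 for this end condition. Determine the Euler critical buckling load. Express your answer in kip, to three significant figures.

I = a⁴/12 = 2.55⁴/12 = 3.524 in⁴
Effective length L_e = K·L = 0.5 × 63.3 = 31.65 in
P_cr = π²EI / L_e² = π² × 17300×10³ × 3.524 / 31.65² = 6.006×10^5 lb

P_cr ≈ 601 kip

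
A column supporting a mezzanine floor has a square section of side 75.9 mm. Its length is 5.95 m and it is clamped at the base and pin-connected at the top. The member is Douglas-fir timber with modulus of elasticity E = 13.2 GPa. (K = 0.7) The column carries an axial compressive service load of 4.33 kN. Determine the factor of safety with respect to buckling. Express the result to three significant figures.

n ≈ 4.80

I = a⁴/12 = 75.9⁴/12 = 2.766×10^6 mm⁴
I = 2.766×10^6 mm⁴ = 2.766×10^-6 m⁴
Effective length L_e = K·L = 0.7 × 5.95 = 4.165 m
P_cr = π²EI / L_e² = π² × 13.2×10⁹ × 2.766×10^-6 / 4.165² = 2.077×10^4 N
Factor of safety n = P_cr / P = 20.770 / 4.33 = 4.80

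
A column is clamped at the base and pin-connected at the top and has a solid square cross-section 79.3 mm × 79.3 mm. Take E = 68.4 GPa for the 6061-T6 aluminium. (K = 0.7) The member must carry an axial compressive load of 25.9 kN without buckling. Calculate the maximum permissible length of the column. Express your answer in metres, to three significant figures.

L_max ≈ 13.2 m

I = a⁴/12 = 79.3⁴/12 = 3.295×10^6 mm⁴
I = 3.295×10^-6 m⁴
At the buckling limit P_cr = P = 2.590×10^4 N
From P_cr = π²EI/(K·L)²:  L = (1/K)·√(π²EI/P_cr) = (1/0.7)·√(π²×6.84×10^10×3.295×10^-6/2.590×10^4)
L = 13.2 m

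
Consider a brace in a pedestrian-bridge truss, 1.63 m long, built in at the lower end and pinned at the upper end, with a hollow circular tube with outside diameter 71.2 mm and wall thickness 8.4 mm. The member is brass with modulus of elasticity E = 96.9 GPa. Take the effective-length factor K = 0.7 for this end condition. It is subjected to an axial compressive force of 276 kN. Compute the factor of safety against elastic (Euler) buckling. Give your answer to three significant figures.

Inner diameter d_i = 71.2 − 2×8.4 = 54.40 mm
I = π(d_o⁴ − d_i⁴)/64 = π(71.2⁴ − 54.40⁴)/64 = 8.316×10^5 mm⁴
I = 8.316×10^5 mm⁴ = 8.316×10^-7 m⁴
Effective length L_e = K·L = 0.7 × 1.63 = 1.141 m
P_cr = π²EI / L_e² = π² × 96.9×10⁹ × 8.316×10^-7 / 1.141² = 6.109×10^5 N
Factor of safety n = P_cr / P = 610.90 / 276 = 2.21

n ≈ 2.21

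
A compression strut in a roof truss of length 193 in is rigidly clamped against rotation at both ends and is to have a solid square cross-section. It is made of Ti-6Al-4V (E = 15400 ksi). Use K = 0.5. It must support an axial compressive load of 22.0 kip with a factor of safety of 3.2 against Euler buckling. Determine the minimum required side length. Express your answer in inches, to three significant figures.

a ≈ 2.68 in

Required P_cr = n·P = 3.2 × 22.0 = 70.40 kip
L_e = K·L = 0.5 × 193 = 96.50 in
Required I = P_cr·L_e²/(π²E) = 7.040×10^4 × 96.50² / (π² × 1.54×10^7) = 4.313 in⁴
Solid square: I = a⁴/12  ⇒  a = (12I)^(1/4) = (12×4.313)^(1/4) = 2.68 in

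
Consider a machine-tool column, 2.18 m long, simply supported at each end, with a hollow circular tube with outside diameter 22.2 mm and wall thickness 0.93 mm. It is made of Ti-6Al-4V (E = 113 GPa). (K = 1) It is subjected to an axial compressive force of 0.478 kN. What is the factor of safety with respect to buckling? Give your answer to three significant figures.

Inner diameter d_i = 22.2 − 2×0.93 = 20.34 mm
I = π(d_o⁴ − d_i⁴)/64 = π(22.2⁴ − 20.34⁴)/64 = 3.521×10^3 mm⁴
I = 3.521×10^3 mm⁴ = 3.521×10^-9 m⁴
Effective length L_e = K·L = 1 × 2.18 = 2.180 m
P_cr = π²EI / L_e² = π² × 113×10⁹ × 3.521×10^-9 / 2.180² = 826.3 N
Factor of safety n = P_cr / P = 0.82630 / 0.478 = 1.73

n ≈ 1.73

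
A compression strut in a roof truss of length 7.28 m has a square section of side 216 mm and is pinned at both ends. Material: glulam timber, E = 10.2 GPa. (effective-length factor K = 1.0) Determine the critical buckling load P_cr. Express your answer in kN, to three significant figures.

I = a⁴/12 = 216⁴/12 = 1.814×10^8 mm⁴
I = 1.814×10^8 mm⁴ = 1.814×10^-4 m⁴
Effective length L_e = K·L = 1 × 7.28 = 7.280 m
P_cr = π²EI / L_e² = π² × 10.2×10⁹ × 1.814×10^-4 / 7.280² = 3.446×10^5 N

P_cr ≈ 345 kN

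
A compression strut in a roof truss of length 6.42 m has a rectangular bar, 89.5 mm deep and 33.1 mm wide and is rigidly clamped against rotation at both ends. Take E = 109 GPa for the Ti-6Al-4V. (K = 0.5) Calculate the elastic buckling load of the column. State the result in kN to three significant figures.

P_cr ≈ 28.2 kN

Buckling occurs about the weak axis: I_min = h·b³/12 with b = 33.1 mm (the shorter side).
I_min = 89.5×33.1³/12 = 2.705×10^5 mm⁴
I = 2.705×10^5 mm⁴ = 2.705×10^-7 m⁴
Effective length L_e = K·L = 0.5 × 6.42 = 3.210 m
P_cr = π²EI / L_e² = π² × 109×10⁹ × 2.705×10^-7 / 3.210² = 2.824×10^4 N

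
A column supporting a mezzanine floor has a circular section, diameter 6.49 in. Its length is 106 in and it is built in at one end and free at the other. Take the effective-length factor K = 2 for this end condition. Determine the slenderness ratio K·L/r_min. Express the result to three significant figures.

λ ≈ 131

I = πd⁴/64 = π×6.49⁴/64 = 87.09 in⁴
A = 33.08 in²;  r_min = √(I/A) = √(87.09/33.08) = 1.622 in
L_e = K·L = 2 × 106 = 212.0 in
λ = L_e / r_min = 212.00 / 1.622 = 131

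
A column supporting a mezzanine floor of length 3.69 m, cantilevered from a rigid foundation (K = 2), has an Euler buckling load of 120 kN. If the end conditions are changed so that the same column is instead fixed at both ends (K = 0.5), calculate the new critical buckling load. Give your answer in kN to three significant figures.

P_cr ≈ 1920 kN

P_cr ∝ 1/K², so P_cr,new = P_cr,old × (K_old/K_new)² = 120 × (2/0.5)²
= 120 × 16.00 = 1920 kN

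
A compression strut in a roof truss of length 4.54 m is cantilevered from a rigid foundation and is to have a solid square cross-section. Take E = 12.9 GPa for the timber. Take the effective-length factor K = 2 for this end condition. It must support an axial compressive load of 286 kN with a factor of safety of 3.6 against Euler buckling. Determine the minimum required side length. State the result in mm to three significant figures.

a ≈ 299 mm

Required P_cr = n·P = 3.6 × 286 = 1030 kN
L_e = K·L = 2 × 4.54 = 9.080 m
Required I = P_cr·L_e²/(π²E) = 1.030×10^6 × 9.080² / (π² × 1.29×10^10) = 6.667×10^-4 m⁴
I_req = 6.667×10^8 mm⁴
Solid square: I = a⁴/12  ⇒  a = (12I)^(1/4) = (12×6.667×10^8)^(1/4) = 299 mm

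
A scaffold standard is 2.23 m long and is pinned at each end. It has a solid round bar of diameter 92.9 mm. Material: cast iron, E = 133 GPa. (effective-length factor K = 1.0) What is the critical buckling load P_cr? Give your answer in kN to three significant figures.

P_cr ≈ 965 kN

I = πd⁴/64 = π×92.9⁴/64 = 3.656×10^6 mm⁴
I = 3.656×10^6 mm⁴ = 3.656×10^-6 m⁴
Effective length L_e = K·L = 1 × 2.23 = 2.230 m
P_cr = π²EI / L_e² = π² × 133×10⁹ × 3.656×10^-6 / 2.230² = 9.651×10^5 N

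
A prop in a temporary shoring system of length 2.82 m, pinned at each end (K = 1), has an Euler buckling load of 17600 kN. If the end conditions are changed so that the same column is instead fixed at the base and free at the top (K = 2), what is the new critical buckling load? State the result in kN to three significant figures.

P_cr ∝ 1/K², so P_cr,new = P_cr,old × (K_old/K_new)² = 17600 × (1/2)²
= 17600 × 0.2500 = 4400 kN

P_cr ≈ 4400 kN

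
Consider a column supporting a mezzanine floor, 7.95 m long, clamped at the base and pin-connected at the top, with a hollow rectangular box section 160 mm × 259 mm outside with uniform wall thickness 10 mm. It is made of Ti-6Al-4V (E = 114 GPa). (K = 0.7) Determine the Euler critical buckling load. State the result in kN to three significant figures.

Inner dimensions: h_i = 259 − 2×10 = 239.0 mm, b_i = 160 − 2×10 = 140.0 mm
Weak-axis I_min = (h_o·b_o³ − h_i·b_i³)/12 with b_o = 160, b_i = 140.0 mm (shorter outer/inner sides).
I_min = (259×160³ − 239.0×140.0³)/12 = 3.375×10^7 mm⁴
I = 3.375×10^7 mm⁴ = 3.375×10^-5 m⁴
Effective length L_e = K·L = 0.7 × 7.95 = 5.565 m
P_cr = π²EI / L_e² = π² × 114×10⁹ × 3.375×10^-5 / 5.565² = 1.226×10^6 N

P_cr ≈ 1230 kN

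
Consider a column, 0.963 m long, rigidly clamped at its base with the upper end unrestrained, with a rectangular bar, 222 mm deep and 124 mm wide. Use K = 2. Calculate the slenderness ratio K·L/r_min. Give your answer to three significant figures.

λ ≈ 53.8

Buckling occurs about the weak axis: I_min = h·b³/12 with b = 124 mm (the shorter side).
I_min = 222×124³/12 = 3.527×10^7 mm⁴
A = 2.753×10^4 mm²;  r_min = √(I/A) = √(3.527×10^7/2.753×10^4) = 35.80 mm
L_e = K·L = 2 × 0.963 m = 1.926 m = 1926.0 mm
λ = L_e / r_min = 1926.0 / 35.80 = 53.8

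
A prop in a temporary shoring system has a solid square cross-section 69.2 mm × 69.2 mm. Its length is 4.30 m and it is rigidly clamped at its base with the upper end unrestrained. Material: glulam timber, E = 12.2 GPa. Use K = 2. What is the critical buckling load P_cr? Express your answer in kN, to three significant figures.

I = a⁴/12 = 69.2⁴/12 = 1.911×10^6 mm⁴
I = 1.911×10^6 mm⁴ = 1.911×10^-6 m⁴
Effective length L_e = K·L = 2 × 4.30 = 8.600 m
P_cr = π²EI / L_e² = π² × 12.2×10⁹ × 1.911×10^-6 / 8.600² = 3.111×10^3 N

P_cr ≈ 3.11 kN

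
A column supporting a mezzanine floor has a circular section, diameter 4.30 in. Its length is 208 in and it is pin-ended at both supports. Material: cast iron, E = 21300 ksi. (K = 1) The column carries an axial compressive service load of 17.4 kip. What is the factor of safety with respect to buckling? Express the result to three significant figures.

n ≈ 4.69

I = πd⁴/64 = π×4.30⁴/64 = 16.78 in⁴
Effective length L_e = K·L = 1 × 208 = 208.0 in
P_cr = π²EI / L_e² = π² × 21300×10³ × 16.78 / 208.0² = 8.154×10^4 lb
Factor of safety n = P_cr / P = 81.545 / 17.4 = 4.69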